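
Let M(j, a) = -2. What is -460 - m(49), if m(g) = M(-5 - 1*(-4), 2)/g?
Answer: -22538/49 ≈ -459.96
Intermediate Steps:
m(g) = -2/g
-460 - m(49) = -460 - (-2)/49 = -460 - 1*(-2/49) = -460 + 2/49 = -22538/49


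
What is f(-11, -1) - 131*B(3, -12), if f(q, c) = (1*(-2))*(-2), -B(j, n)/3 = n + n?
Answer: -9428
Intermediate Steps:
B(j, n) = -6*n (B(j, n) = -3*(n + n) = -6*n)
f(q, c) = 4 (f(q, c) = -2*(-2) = 4)
f(-11, -1) - 131*B(3, -12) = 4 - (-786)*(-12) = 4 - 131*72 = 4 - 9432 = -9428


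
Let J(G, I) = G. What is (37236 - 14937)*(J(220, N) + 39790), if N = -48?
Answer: 892182990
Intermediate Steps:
(37236 - 14937)*(J(220, N) + 39790) = (37236 - 14937)*(220 + 39790) = 22299*40010 = 892182990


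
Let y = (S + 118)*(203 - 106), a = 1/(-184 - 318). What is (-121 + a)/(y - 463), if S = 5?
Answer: -60743/5756936 ≈ -0.010551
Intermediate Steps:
a = -1/502 (a = 1/(-502) = -1/502 ≈ -0.0019920)
y = 11931 (y = (5 + 118)*(203 - 106) = 123*97 = 11931)
(-121 + a)/(y - 463) = (-121 - 1/502)/(11931 - 463) = -60743/502/11468 = -60743/502*1/11468 = -60743/5756936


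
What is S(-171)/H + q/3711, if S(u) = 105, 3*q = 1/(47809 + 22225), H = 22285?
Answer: 16373463419/3475071742554 ≈ 0.0047117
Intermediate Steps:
q = 1/210102 (q = 1/(3*(47809 + 22225)) = (1/3)/70034 = (1/3)*(1/70034) = 1/210102 ≈ 4.7596e-6)
S(-171)/H + q/3711 = 105/22285 + (1/210102)/3711 = 105*(1/22285) + (1/210102)*(1/3711) = 21/4457 + 1/779688522 = 16373463419/3475071742554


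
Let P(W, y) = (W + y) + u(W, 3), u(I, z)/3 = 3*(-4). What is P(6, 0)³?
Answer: -27000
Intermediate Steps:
u(I, z) = -36 (u(I, z) = 3*(3*(-4)) = 3*(-12) = -36)
P(W, y) = -36 + W + y (P(W, y) = (W + y) - 36 = -36 + W + y)
P(6, 0)³ = (-36 + 6 + 0)³ = (-30)³ = -27000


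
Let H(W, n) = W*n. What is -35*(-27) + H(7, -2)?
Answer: 931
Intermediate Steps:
-35*(-27) + H(7, -2) = -35*(-27) + 7*(-2) = 945 - 14 = 931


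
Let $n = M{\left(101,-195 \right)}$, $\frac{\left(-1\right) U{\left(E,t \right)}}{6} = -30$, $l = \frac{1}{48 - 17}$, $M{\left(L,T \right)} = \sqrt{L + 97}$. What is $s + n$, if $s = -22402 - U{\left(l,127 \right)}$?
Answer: $-22582 + 3 \sqrt{22} \approx -22568.0$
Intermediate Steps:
$M{\left(L,T \right)} = \sqrt{97 + L}$
$l = \frac{1}{31} \approx 0.032258$
$U{\left(E,t \right)} = 180$ ($U{\left(E,t \right)} = \left(-6\right) \left(-30\right) = 180$)
$n = 3 \sqrt{22}$ ($n = \sqrt{97 + 101} = \sqrt{198} = 3 \sqrt{22} \approx 14.071$)
$s = -22582$ ($s = -22402 - 180 = -22582$)
$s + n = -22582 + 3 \sqrt{22}$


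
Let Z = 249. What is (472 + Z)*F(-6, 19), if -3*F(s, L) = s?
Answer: 1442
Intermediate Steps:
F(s, L) = -s/3
(472 + Z)*F(-6, 19) = (472 + 249)*(-⅓*(-6)) = 721*2 = 1442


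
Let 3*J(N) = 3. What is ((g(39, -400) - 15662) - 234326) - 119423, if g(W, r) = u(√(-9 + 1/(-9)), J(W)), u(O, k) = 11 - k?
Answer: -369401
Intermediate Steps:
J(N) = 1 (J(N) = (⅓)*3 = 1)
g(W, r) = 10 (g(W, r) = 11 - 1*1 = 11 - 1 = 10)
((g(39, -400) - 15662) - 234326) - 119423 = ((10 - 15662) - 234326) - 119423 = (-15652 - 234326) - 119423 = -249978 - 119423 = -369401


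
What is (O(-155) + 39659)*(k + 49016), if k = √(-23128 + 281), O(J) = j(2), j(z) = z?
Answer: 1944023576 + 39661*I*√22847 ≈ 1.944e+9 + 5.9948e+6*I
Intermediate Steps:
O(J) = 2
k = I*√22847 (k = √(-22847) = I*√22847 ≈ 151.15*I)
(O(-155) + 39659)*(k + 49016) = (2 + 39659)*(I*√22847 + 49016) = 39661*(49016 + I*√22847) = 1944023576 + 39661*I*√22847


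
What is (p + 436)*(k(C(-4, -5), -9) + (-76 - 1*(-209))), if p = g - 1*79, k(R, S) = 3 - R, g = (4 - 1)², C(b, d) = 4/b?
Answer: 50142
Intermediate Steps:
g = 9 (g = 3² = 9)
p = -70 (p = 9 - 1*79 = 9 - 79 = -70)
(p + 436)*(k(C(-4, -5), -9) + (-76 - 1*(-209))) = (-70 + 436)*((3 - 4/(-4)) + (-76 - 1*(-209))) = 366*((3 - 4*(-1)/4) + (-76 + 209)) = 366*((3 - 1*(-1)) + 133) = 366*((3 + 1) + 133) = 366*(4 + 133) = 366*137 = 50142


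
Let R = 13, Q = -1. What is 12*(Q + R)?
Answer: 144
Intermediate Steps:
12*(Q + R) = 12*(-1 + 13) = 12*12 = 144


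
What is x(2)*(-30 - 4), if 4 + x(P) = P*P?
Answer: 0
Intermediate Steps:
x(P) = -4 + P² (x(P) = -4 + P*P = -4 + P²)
x(2)*(-30 - 4) = (-4 + 2²)*(-30 - 4) = (-4 + 4)*(-34) = 0*(-34) = 0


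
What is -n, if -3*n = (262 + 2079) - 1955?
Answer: 386/3 ≈ 128.67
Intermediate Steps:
n = -386/3 (n = -((262 + 2079) - 1955)/3 = -(2341 - 1955)/3 = -1/3*386 = -386/3 ≈ -128.67)
-n = -1*(-386/3) = 386/3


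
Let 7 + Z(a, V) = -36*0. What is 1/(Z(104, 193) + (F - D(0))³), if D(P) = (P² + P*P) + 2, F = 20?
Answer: 1/5825 ≈ 0.00017167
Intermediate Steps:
Z(a, V) = -7 (Z(a, V) = -7 - 36*0 = -7 + 0 = -7)
D(P) = 2 + 2*P² (D(P) = (P² + P²) + 2 = 2*P² + 2 = 2 + 2*P²)
1/(Z(104, 193) + (F - D(0))³) = 1/(-7 + (20 - (2 + 2*0²))³) = 1/(-7 + (20 - (2 + 2*0))³) = 1/(-7 + (20 - (2 + 0))³) = 1/(-7 + (20 - 1*2)³) = 1/(-7 + (20 - 2)³) = 1/(-7 + 18³) = 1/(-7 + 5832) = 1/5825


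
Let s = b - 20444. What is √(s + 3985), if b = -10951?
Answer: I*√27410 ≈ 165.56*I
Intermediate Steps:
s = -31395 (s = -10951 - 20444 = -31395)
√(s + 3985) = √(-31395 + 3985) = √(-27410) = I*√27410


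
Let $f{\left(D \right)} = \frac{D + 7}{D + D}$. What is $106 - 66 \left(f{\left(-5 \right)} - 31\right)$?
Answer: $\frac{10826}{5} \approx 2165.2$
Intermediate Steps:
$f{\left(D \right)} = \frac{7 + D}{2 D}$
$106 - 66 \left(f{\left(-5 \right)} - 31\right) = 106 - 66 \left(\frac{7 - 5}{2 \left(-5\right)} - 31\right) = 106 - 66 \left(\frac{1}{2} \left(- \frac{1}{5}\right) 2 - 31\right) = 106 - 66 \left(- \frac{1}{5} - 31\right) = 106 - - \frac{10296}{5} = 106 + \frac{10296}{5} = \frac{10826}{5}$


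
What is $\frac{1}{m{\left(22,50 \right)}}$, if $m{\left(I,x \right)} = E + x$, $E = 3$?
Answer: $\frac{1}{53} \approx 0.018868$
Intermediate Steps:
$m{\left(I,x \right)} = 3 + x$
$\frac{1}{m{\left(22,50 \right)}} = \frac{1}{3 + 50} = \frac{1}{53}$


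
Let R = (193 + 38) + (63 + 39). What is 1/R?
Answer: 1/333 ≈ 0.0030030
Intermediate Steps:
R = 333 (R = 231 + 102 = 333)
1/R = 1/333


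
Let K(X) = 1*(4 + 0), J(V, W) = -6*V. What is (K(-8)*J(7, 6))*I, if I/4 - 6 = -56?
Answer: 33600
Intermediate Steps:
I = -200 (I = 24 + 4*(-56) = 24 - 224 = -200)
K(X) = 4 (K(X) = 1*4 = 4)
(K(-8)*J(7, 6))*I = (4*(-6*7))*(-200) = (4*(-42))*(-200) = -168*(-200) = 33600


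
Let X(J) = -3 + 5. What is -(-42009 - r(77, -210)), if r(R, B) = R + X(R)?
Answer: 42088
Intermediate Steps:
X(J) = 2
r(R, B) = 2 + R (r(R, B) = R + 2 = 2 + R)
-(-42009 - r(77, -210)) = -(-42009 - (2 + 77)) = -(-42009 - 1*79) = -(-42009 - 79) = -1*(-42088) = 42088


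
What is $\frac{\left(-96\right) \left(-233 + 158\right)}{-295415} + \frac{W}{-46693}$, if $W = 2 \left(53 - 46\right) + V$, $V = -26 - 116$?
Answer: $- \frac{59675296}{2758762519} \approx -0.021631$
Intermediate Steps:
$V = -142$ ($V = -26 - 116 = -142$)
$W = -128$ ($W = 2 \left(53 - 46\right) - 142 = 2 \cdot 7 - 142 = 14 - 142 = -128$)
$\frac{\left(-96\right) \left(-233 + 158\right)}{-295415} + \frac{W}{-46693} = \frac{\left(-96\right) \left(-233 + 158\right)}{-295415} - \frac{128}{-46693} = \left(-96\right) \left(-75\right) \left(- \frac{1}{295415}\right) - - \frac{128}{46693} = 7200 \left(- \frac{1}{295415}\right) + \frac{128}{46693} = - \frac{1440}{59083} + \frac{128}{46693} = - \frac{59675296}{2758762519}$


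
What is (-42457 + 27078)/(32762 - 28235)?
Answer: -15379/4527 ≈ -3.3972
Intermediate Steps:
(-42457 + 27078)/(32762 - 28235) = -15379/4527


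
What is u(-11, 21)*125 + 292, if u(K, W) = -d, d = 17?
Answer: -1833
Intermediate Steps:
u(K, W) = -17 (u(K, W) = -1*17 = -17)
u(-11, 21)*125 + 292 = -17*125 + 292 = -2125 + 292 = -1833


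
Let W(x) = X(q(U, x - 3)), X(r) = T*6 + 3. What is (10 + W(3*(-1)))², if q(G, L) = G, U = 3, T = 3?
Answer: 961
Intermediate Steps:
X(r) = 21 (X(r) = 3*6 + 3 = 18 + 3 = 21)
W(x) = 21
(10 + W(3*(-1)))² = (10 + 21)² = 31² = 961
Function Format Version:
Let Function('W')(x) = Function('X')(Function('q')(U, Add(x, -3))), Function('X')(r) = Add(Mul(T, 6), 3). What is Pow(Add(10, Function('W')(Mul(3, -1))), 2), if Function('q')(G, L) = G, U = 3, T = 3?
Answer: 961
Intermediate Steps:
Function('X')(r) = 21 (Function('X')(r) = Add(Mul(3, 6), 3) = Add(18, 3) = 21)
Function('W')(x) = 21
Pow(Add(10, Function('W')(Mul(3, -1))), 2) = Pow(Add(10, 21), 2) = Pow(31, 2) = 961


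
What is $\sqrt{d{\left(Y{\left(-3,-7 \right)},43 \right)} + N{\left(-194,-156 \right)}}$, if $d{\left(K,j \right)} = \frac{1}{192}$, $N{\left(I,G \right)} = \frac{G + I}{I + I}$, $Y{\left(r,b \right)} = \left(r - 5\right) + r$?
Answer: $\frac{\sqrt{4917027}}{2328} \approx 0.95251$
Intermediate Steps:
$Y{\left(r,b \right)} = -5 + 2 r$ ($Y{\left(r,b \right)} = \left(-5 + r\right) + r = -5 + 2 r$)
$N{\left(I,G \right)} = \frac{G + I}{2 I}$
$d{\left(K,j \right)} = \frac{1}{192}$
$\sqrt{d{\left(Y{\left(-3,-7 \right)},43 \right)} + N{\left(-194,-156 \right)}} = \sqrt{\frac{1}{192} + \frac{-156 - 194}{2 \left(-194\right)}} = \sqrt{\frac{1}{192} + \frac{1}{2} \left(- \frac{1}{194}\right) \left(-350\right)} = \sqrt{\frac{1}{192} + \frac{175}{194}} = \sqrt{\frac{16897}{18624}} = \frac{\sqrt{4917027}}{2328}$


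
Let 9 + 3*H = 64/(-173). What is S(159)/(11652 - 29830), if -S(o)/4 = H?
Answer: -3242/4717191 ≈ -0.00068727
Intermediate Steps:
H = -1621/519 (H = -3 + (64/(-173))/3 = -3 + (64*(-1/173))/3 = -3 + (⅓)*(-64/173) = -3 - 64/519 = -1621/519 ≈ -3.1233)
S(o) = 6484/519 (S(o) = -4*(-1621/519) = 6484/519)
S(159)/(11652 - 29830) = 6484/(519*(11652 - 29830)) = (6484/519)/(-18178) = (6484/519)*(-1/18178) = -3242/4717191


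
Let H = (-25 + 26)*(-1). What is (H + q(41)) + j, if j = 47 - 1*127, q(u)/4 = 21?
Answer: 3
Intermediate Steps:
H = -1 (H = 1*(-1) = -1)
q(u) = 84 (q(u) = 4*21 = 84)
j = -80 (j = 47 - 127 = -80)
(H + q(41)) + j = (-1 + 84) - 80 = 83 - 80 = 3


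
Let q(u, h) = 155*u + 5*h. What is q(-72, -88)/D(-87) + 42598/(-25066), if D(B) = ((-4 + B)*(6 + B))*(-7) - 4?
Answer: -953666899/646715333 ≈ -1.4746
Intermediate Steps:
q(u, h) = 5*h + 155*u
D(B) = -4 - 7*(-4 + B)*(6 + B) (D(B) = -7*(-4 + B)*(6 + B) - 4 = -4 - 7*(-4 + B)*(6 + B))
q(-72, -88)/D(-87) + 42598/(-25066) = (5*(-88) + 155*(-72))/(164 - 14*(-87) - 7*(-87)**2) + 42598/(-25066) = (-440 - 11160)/(164 + 1218 - 7*7569) + 42598*(-1/25066) = -11600/(164 + 1218 - 52983) - 21299/12533 = -11600/(-51601) - 21299/12533 = -11600*(-1/51601) - 21299/12533 = 11600/51601 - 21299/12533 = -953666899/646715333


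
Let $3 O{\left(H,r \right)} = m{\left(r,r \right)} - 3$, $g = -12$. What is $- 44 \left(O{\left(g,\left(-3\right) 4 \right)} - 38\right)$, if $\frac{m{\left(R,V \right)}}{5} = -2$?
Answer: $\frac{5588}{3} \approx 1862.7$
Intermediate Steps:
$m{\left(R,V \right)} = -10$ ($m{\left(R,V \right)} = 5 \left(-2\right) = -10$)
$O{\left(H,r \right)} = - \frac{13}{3}$ ($O{\left(H,r \right)} = \frac{-10 - 3}{3} = \frac{1}{3} \left(-13\right) = - \frac{13}{3}$)
$- 44 \left(O{\left(g,\left(-3\right) 4 \right)} - 38\right) = - 44 \left(- \frac{13}{3} - 38\right) = \left(-44\right) \left(- \frac{127}{3}\right) = \frac{5588}{3}$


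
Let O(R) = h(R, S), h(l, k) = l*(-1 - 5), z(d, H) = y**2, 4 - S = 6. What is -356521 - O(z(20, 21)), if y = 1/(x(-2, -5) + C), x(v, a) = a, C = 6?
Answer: -356515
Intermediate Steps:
S = -2 (S = 4 - 1*6 = 4 - 6 = -2)
y = 1 (y = 1/(-5 + 6) = 1/1 = 1)
z(d, H) = 1 (z(d, H) = 1**2 = 1)
h(l, k) = -6*l (h(l, k) = l*(-6) = -6*l)
O(R) = -6*R
-356521 - O(z(20, 21)) = -356521 - (-6) = -356521 - 1*(-6) = -356521 + 6 = -356515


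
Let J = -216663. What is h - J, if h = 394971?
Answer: 611634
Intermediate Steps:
h - J = 394971 - 1*(-216663) = 394971 + 216663 = 611634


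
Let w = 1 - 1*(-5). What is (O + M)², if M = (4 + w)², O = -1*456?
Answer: 126736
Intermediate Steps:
O = -456
w = 6 (w = 1 + 5 = 6)
M = 100 (M = (4 + 6)² = 10² = 100)
(O + M)² = (-456 + 100)² = (-356)² = 126736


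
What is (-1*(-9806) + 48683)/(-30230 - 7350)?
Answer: -58489/37580 ≈ -1.5564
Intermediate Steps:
(-1*(-9806) + 48683)/(-30230 - 7350) = (9806 + 48683)/(-37580) = 58489*(-1/37580) = -58489/37580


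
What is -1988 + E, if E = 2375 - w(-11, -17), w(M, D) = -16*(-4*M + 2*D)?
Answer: 547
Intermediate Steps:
w(M, D) = -32*D + 64*M
E = 2535 (E = 2375 - (-32*(-17) + 64*(-11)) = 2375 - (544 - 704) = 2375 - 1*(-160) = 2375 + 160 = 2535)
-1988 + E = -1988 + 2535 = 547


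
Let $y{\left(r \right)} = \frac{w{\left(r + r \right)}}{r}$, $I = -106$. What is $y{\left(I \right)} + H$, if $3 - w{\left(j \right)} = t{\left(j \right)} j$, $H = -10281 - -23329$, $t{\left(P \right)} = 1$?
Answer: $\frac{1382873}{106} \approx 13046.0$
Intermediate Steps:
$H = 13048$ ($H = -10281 + 23329 = 13048$)
$w{\left(j \right)} = 3 - j$ ($w{\left(j \right)} = 3 - 1 j = 3 - j$)
$y{\left(r \right)} = \frac{3 - 2 r}{r}$ ($y{\left(r \right)} = \frac{3 - \left(r + r\right)}{r} = \frac{3 - 2 r}{r}$)
$y{\left(I \right)} + H = \left(-2 + \frac{3}{-106}\right) + 13048 = \left(-2 + 3 \left(- \frac{1}{106}\right)\right) + 13048 = \left(-2 - \frac{3}{106}\right) + 13048 = - \frac{215}{106} + 13048 = \frac{1382873}{106}$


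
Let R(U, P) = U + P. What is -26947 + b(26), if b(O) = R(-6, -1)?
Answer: -26954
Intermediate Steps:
R(U, P) = P + U
b(O) = -7 (b(O) = -1 - 6 = -7)
-26947 + b(26) = -26947 - 7 = -26954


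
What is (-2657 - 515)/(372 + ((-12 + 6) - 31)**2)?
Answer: -3172/1741 ≈ -1.8219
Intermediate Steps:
(-2657 - 515)/(372 + ((-12 + 6) - 31)**2) = -3172/(372 + (-6 - 31)**2) = -3172/(372 + (-37)**2) = -3172/(372 + 1369) = -3172/1741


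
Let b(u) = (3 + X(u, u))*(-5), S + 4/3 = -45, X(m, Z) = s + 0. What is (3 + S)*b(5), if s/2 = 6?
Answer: 3250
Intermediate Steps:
s = 12 (s = 2*6 = 12)
X(m, Z) = 12 (X(m, Z) = 12 + 0 = 12)
S = -139/3 (S = -4/3 - 45 = -139/3 ≈ -46.333)
b(u) = -75 (b(u) = (3 + 12)*(-5) = 15*(-5) = -75)
(3 + S)*b(5) = (3 - 139/3)*(-75) = -130/3*(-75) = 3250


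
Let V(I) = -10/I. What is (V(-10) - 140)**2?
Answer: 19321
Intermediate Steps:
(V(-10) - 140)**2 = (-10/(-10) - 140)**2 = (-10*(-1/10) - 140)**2 = (1 - 140)**2 = (-139)**2 = 19321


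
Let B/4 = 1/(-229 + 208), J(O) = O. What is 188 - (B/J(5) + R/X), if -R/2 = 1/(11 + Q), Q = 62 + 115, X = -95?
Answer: 35262763/187530 ≈ 188.04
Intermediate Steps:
Q = 177
B = -4/21 (B = 4/(-229 + 208) = 4/(-21) = 4*(-1/21) = -4/21 ≈ -0.19048)
R = -1/94 (R = -2/(11 + 177) = -2/188 = -2*1/188 = -1/94 ≈ -0.010638)
188 - (B/J(5) + R/X) = 188 - (-4/21/5 - 1/94/(-95)) = 188 - (-4/21*⅕ - 1/94*(-1/95)) = 188 - (-4/105 + 1/8930) = 188 - 1*(-7123/187530) = 188 + 7123/187530 = 35262763/187530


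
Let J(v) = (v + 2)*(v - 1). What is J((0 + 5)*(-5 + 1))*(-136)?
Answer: -51408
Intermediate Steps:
J(v) = (-1 + v)*(2 + v) (J(v) = (2 + v)*(-1 + v) = (-1 + v)*(2 + v))
J((0 + 5)*(-5 + 1))*(-136) = (-2 + (0 + 5)*(-5 + 1) + ((0 + 5)*(-5 + 1))²)*(-136) = (-2 + 5*(-4) + (5*(-4))²)*(-136) = (-2 - 20 + (-20)²)*(-136) = (-2 - 20 + 400)*(-136) = 378*(-136) = -51408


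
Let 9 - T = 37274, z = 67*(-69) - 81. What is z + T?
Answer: -41969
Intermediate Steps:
z = -4704 (z = -4623 - 81 = -4704)
T = -37265 (T = 9 - 1*37274 = 9 - 37274 = -37265)
z + T = -4704 - 37265 = -41969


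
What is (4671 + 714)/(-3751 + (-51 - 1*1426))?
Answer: -5385/5228 ≈ -1.0300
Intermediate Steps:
(4671 + 714)/(-3751 + (-51 - 1*1426)) = 5385/(-3751 + (-51 - 1426)) = 5385/(-3751 - 1477) = 5385/(-5228) = 5385*(-1/5228) = -5385/5228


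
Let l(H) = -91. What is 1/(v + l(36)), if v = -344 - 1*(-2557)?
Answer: 1/2122 ≈ 0.00047125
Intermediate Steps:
v = 2213 (v = -344 + 2557 = 2213)
1/(v + l(36)) = 1/(2213 - 91) = 1/2122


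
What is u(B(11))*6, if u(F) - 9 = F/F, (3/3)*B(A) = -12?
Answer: 60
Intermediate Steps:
B(A) = -12
u(F) = 10 (u(F) = 9 + F/F = 9 + 1 = 10)
u(B(11))*6 = 10*6 = 60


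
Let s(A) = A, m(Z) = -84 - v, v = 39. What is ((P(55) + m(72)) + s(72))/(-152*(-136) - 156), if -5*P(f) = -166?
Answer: -89/102580 ≈ -0.00086762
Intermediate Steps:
m(Z) = -123 (m(Z) = -84 - 1*39 = -84 - 39 = -123)
P(f) = 166/5 (P(f) = -⅕*(-166) = 166/5)
((P(55) + m(72)) + s(72))/(-152*(-136) - 156) = ((166/5 - 123) + 72)/(-152*(-136) - 156) = (-449/5 + 72)/(20672 - 156) = -89/5/20516 = -89/5*1/20516 = -89/102580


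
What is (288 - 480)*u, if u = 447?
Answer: -85824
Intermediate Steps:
(288 - 480)*u = (288 - 480)*447 = -192*447 = -85824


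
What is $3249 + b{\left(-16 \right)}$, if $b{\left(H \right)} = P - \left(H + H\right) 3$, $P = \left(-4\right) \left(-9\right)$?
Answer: $3381$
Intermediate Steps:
$P = 36$
$b{\left(H \right)} = 36 - 6 H$ ($b{\left(H \right)} = 36 - \left(H + H\right) 3 = 36 - 2 H 3 = 36 - 6 H$)
$3249 + b{\left(-16 \right)} = 3249 + \left(36 - -96\right) = 3249 + \left(36 + 96\right) = 3249 + 132 = 3381$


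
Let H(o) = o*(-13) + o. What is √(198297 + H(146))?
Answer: √196545 ≈ 443.33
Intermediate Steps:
H(o) = -12*o (H(o) = -13*o + o = -12*o)
√(198297 + H(146)) = √(198297 - 12*146) = √(198297 - 1752) = √196545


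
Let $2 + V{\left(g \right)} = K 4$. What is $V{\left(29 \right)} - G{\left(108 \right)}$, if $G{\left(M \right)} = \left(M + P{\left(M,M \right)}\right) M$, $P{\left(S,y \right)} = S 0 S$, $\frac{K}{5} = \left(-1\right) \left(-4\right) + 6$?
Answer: $-11466$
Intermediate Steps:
$K = 50$ ($K = 5 \left(\left(-1\right) \left(-4\right) + 6\right) = 5 \left(4 + 6\right) = 5 \cdot 10 = 50$)
$P{\left(S,y \right)} = 0$ ($P{\left(S,y \right)} = 0 S = 0$)
$V{\left(g \right)} = 198$ ($V{\left(g \right)} = -2 + 50 \cdot 4 = -2 + 200 = 198$)
$G{\left(M \right)} = M^{2}$ ($G{\left(M \right)} = \left(M + 0\right) M = M M = M^{2}$)
$V{\left(29 \right)} - G{\left(108 \right)} = 198 - 108^{2} = 198 - 11664 = -11466$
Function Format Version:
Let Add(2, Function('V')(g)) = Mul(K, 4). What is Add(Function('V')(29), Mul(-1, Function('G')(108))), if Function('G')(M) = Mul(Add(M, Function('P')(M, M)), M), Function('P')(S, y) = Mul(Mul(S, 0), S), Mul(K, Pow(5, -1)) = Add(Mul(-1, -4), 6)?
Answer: -11466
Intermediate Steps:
K = 50 (K = Mul(5, Add(Mul(-1, -4), 6)) = Mul(5, Add(4, 6)) = Mul(5, 10) = 50)
Function('P')(S, y) = 0 (Function('P')(S, y) = Mul(0, S) = 0)
Function('V')(g) = 198 (Function('V')(g) = Add(-2, Mul(50, 4)) = Add(-2, 200) = 198)
Function('G')(M) = Pow(M, 2) (Function('G')(M) = Mul(Add(M, 0), M) = Mul(M, M) = Pow(M, 2))
Add(Function('V')(29), Mul(-1, Function('G')(108))) = Add(198, Mul(-1, Pow(108, 2))) = Add(198, Mul(-1, 11664)) = Add(198, -11664) = -11466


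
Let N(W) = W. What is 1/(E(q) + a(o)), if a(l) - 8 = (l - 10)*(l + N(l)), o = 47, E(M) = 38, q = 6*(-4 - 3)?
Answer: 1/3524 ≈ 0.00028377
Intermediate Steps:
q = -42 (q = 6*(-7) = -42)
a(l) = 8 + 2*l*(-10 + l) (a(l) = 8 + (l - 10)*(l + l) = 8 + (-10 + l)*(2*l) = 8 + 2*l*(-10 + l))
1/(E(q) + a(o)) = 1/(38 + (8 - 20*47 + 2*47**2)) = 1/(38 + (8 - 940 + 2*2209)) = 1/(38 + (8 - 940 + 4418)) = 1/(38 + 3486) = 1/3524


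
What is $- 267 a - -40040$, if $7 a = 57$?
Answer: $\frac{265061}{7} \approx 37866.0$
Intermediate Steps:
$a = \frac{57}{7}$ ($a = \frac{1}{7} \cdot 57 = \frac{57}{7} \approx 8.1429$)
$- 267 a - -40040 = \left(-267\right) \frac{57}{7} - -40040 = - \frac{15219}{7} + 40040 = \frac{265061}{7}$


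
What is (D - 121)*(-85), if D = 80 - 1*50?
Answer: 7735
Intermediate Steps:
D = 30 (D = 80 - 50 = 30)
(D - 121)*(-85) = (30 - 121)*(-85) = -91*(-85) = 7735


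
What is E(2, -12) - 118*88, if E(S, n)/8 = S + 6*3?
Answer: -10224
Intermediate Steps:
E(S, n) = 144 + 8*S (E(S, n) = 8*(S + 6*3) = 8*(S + 18) = 8*(18 + S) = 144 + 8*S)
E(2, -12) - 118*88 = (144 + 8*2) - 118*88 = (144 + 16) - 10384 = 160 - 10384 = -10224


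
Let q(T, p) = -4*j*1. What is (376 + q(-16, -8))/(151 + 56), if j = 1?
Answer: 124/69 ≈ 1.7971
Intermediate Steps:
q(T, p) = -4 (q(T, p) = -4*1*1 = -4*1 = -4)
(376 + q(-16, -8))/(151 + 56) = (376 - 4)/(151 + 56) = 372/207 = 372*(1/207) = 124/69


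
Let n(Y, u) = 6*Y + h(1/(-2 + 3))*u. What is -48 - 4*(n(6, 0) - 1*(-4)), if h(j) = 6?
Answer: -208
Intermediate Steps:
n(Y, u) = 6*Y + 6*u
-48 - 4*(n(6, 0) - 1*(-4)) = -48 - 4*((6*6 + 6*0) - 1*(-4)) = -48 - 4*((36 + 0) + 4) = -48 - 4*(36 + 4) = -48 - 4*40 = -48 - 160 = -208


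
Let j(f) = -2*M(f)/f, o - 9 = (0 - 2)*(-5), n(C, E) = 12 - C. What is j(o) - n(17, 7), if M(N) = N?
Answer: 3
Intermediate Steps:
o = 19 (o = 9 + (0 - 2)*(-5) = 9 - 2*(-5) = 9 + 10 = 19)
j(f) = -2 (j(f) = -2*f/f = -2*1 = -2)
j(o) - n(17, 7) = -2 - (12 - 1*17) = -2 - (12 - 17) = -2 - 1*(-5) = -2 + 5 = 3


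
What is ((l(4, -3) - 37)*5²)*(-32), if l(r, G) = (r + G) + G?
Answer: 31200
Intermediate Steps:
l(r, G) = r + 2*G (l(r, G) = (G + r) + G = r + 2*G)
((l(4, -3) - 37)*5²)*(-32) = (((4 + 2*(-3)) - 37)*5²)*(-32) = (((4 - 6) - 37)*25)*(-32) = ((-2 - 37)*25)*(-32) = -39*25*(-32) = -975*(-32) = 31200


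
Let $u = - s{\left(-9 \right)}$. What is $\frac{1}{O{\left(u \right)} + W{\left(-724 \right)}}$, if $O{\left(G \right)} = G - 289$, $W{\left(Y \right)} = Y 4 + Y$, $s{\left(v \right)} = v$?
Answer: $- \frac{1}{3900} \approx -0.00025641$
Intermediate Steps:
$W{\left(Y \right)} = 5 Y$ ($W{\left(Y \right)} = 4 Y + Y = 5 Y$)
$u = 9$ ($u = \left(-1\right) \left(-9\right) = 9$)
$O{\left(G \right)} = -289 + G$
$\frac{1}{O{\left(u \right)} + W{\left(-724 \right)}} = \frac{1}{\left(-289 + 9\right) + 5 \left(-724\right)} = \frac{1}{-280 - 3620} = \frac{1}{-3900} = - \frac{1}{3900}$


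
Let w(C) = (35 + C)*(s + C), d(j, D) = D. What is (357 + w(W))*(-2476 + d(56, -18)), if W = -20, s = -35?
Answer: 1167192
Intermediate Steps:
w(C) = (-35 + C)*(35 + C) (w(C) = (35 + C)*(-35 + C) = (-35 + C)*(35 + C))
(357 + w(W))*(-2476 + d(56, -18)) = (357 + (-1225 + (-20)²))*(-2476 - 18) = (357 + (-1225 + 400))*(-2494) = (357 - 825)*(-2494) = -468*(-2494) = 1167192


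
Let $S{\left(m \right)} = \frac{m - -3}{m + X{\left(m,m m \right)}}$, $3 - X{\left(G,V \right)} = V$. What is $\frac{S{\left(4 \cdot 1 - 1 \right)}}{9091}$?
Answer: $- \frac{2}{9091} \approx -0.00022$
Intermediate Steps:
$X{\left(G,V \right)} = 3 - V$
$S{\left(m \right)} = \frac{3 + m}{3 + m - m^{2}}$ ($S{\left(m \right)} = \frac{m - -3}{m - \left(-3 + m m\right)} = \frac{m + 3}{m - \left(-3 + m^{2}\right)} = \frac{3 + m}{3 + m - m^{2}}$)
$\frac{S{\left(4 \cdot 1 - 1 \right)}}{9091} = \frac{\frac{1}{3 + \left(4 \cdot 1 - 1\right) - \left(4 \cdot 1 - 1\right)^{2}} \left(3 + \left(4 \cdot 1 - 1\right)\right)}{9091} = \frac{3 + \left(4 - 1\right)}{3 + \left(4 - 1\right) - \left(4 - 1\right)^{2}} \cdot \frac{1}{9091} = \frac{3 + 3}{3 + 3 - 3^{2}} \cdot \frac{1}{9091} = \frac{1}{3 + 3 - 9} \cdot 6 \cdot \frac{1}{9091} = \frac{1}{-3} \cdot 6 \cdot \frac{1}{9091} = \left(- \frac{1}{3}\right) 6 \cdot \frac{1}{9091} = \left(-2\right) \frac{1}{9091} = - \frac{2}{9091}$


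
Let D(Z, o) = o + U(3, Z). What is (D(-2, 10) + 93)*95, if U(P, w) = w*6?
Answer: 8645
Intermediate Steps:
U(P, w) = 6*w
D(Z, o) = o + 6*Z
(D(-2, 10) + 93)*95 = ((10 + 6*(-2)) + 93)*95 = ((10 - 12) + 93)*95 = (-2 + 93)*95 = 91*95 = 8645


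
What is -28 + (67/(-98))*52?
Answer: -3114/49 ≈ -63.551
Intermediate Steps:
-28 + (67/(-98))*52 = -28 + (67*(-1/98))*52 = -28 - 67/98*52 = -28 - 1742/49 = -3114/49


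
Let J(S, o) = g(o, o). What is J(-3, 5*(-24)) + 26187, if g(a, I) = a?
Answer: 26067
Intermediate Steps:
J(S, o) = o
J(-3, 5*(-24)) + 26187 = 5*(-24) + 26187 = -120 + 26187 = 26067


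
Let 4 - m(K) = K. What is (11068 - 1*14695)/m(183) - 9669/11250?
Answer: 13024333/671250 ≈ 19.403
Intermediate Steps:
m(K) = 4 - K
(11068 - 1*14695)/m(183) - 9669/11250 = (11068 - 1*14695)/(4 - 1*183) - 9669/11250 = (11068 - 14695)/(4 - 183) - 9669*1/11250 = -3627/(-179) - 3223/3750 = -3627*(-1/179) - 3223/3750 = 3627/179 - 3223/3750 = 13024333/671250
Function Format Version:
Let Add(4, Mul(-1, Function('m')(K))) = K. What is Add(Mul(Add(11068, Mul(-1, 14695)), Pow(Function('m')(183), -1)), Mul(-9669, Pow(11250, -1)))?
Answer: Rational(13024333, 671250) ≈ 19.403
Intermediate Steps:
Function('m')(K) = Add(4, Mul(-1, K))
Add(Mul(Add(11068, Mul(-1, 14695)), Pow(Function('m')(183), -1)), Mul(-9669, Pow(11250, -1))) = Add(Mul(Add(11068, Mul(-1, 14695)), Pow(Add(4, Mul(-1, 183)), -1)), Mul(-9669, Pow(11250, -1))) = Add(Mul(Add(11068, -14695), Pow(Add(4, -183), -1)), Mul(-9669, Rational(1, 11250))) = Add(Mul(-3627, Pow(-179, -1)), Rational(-3223, 3750)) = Add(Mul(-3627, Rational(-1, 179)), Rational(-3223, 3750)) = Add(Rational(3627, 179), Rational(-3223, 3750)) = Rational(13024333, 671250)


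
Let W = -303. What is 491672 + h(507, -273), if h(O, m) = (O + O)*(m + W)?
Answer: -92392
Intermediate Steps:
h(O, m) = 2*O*(-303 + m) (h(O, m) = (O + O)*(m - 303) = (2*O)*(-303 + m) = 2*O*(-303 + m))
491672 + h(507, -273) = 491672 + 2*507*(-303 - 273) = 491672 + 2*507*(-576) = 491672 - 584064 = -92392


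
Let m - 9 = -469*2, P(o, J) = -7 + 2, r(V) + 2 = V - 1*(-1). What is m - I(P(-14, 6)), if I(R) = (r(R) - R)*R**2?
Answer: -904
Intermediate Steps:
r(V) = -1 + V (r(V) = -2 + (V - 1*(-1)) = -2 + (V + 1) = -2 + (1 + V) = -1 + V)
P(o, J) = -5
I(R) = -R**2 (I(R) = ((-1 + R) - R)*R**2 = -R**2)
m = -929 (m = 9 - 469*2 = 9 - 938 = -929)
m - I(P(-14, 6)) = -929 - (-1)*(-5)**2 = -929 - (-1)*25 = -929 - 1*(-25) = -929 + 25 = -904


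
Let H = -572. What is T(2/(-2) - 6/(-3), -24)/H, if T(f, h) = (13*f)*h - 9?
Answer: 321/572 ≈ 0.56119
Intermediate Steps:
T(f, h) = -9 + 13*f*h (T(f, h) = 13*f*h - 9 = -9 + 13*f*h)
T(2/(-2) - 6/(-3), -24)/H = (-9 + 13*(2/(-2) - 6/(-3))*(-24))/(-572) = (-9 + 13*(2*(-½) - 6*(-⅓))*(-24))*(-1/572) = (-9 + 13*(-1 + 2)*(-24))*(-1/572) = (-9 + 13*1*(-24))*(-1/572) = (-9 - 312)*(-1/572) = -321*(-1/572) = 321/572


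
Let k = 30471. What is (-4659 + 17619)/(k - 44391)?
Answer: -27/29 ≈ -0.93103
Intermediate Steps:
(-4659 + 17619)/(k - 44391) = (-4659 + 17619)/(30471 - 44391) = 12960/(-13920) = 12960*(-1/13920) = -27/29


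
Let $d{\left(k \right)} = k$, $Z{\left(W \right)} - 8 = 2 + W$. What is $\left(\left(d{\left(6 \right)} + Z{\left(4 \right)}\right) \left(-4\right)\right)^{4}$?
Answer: $40960000$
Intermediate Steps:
$Z{\left(W \right)} = 10 + W$ ($Z{\left(W \right)} = 8 + \left(2 + W\right) = 10 + W$)
$\left(\left(d{\left(6 \right)} + Z{\left(4 \right)}\right) \left(-4\right)\right)^{4} = \left(\left(6 + \left(10 + 4\right)\right) \left(-4\right)\right)^{4} = \left(\left(6 + 14\right) \left(-4\right)\right)^{4} = \left(20 \left(-4\right)\right)^{4} = \left(-80\right)^{4} = 40960000$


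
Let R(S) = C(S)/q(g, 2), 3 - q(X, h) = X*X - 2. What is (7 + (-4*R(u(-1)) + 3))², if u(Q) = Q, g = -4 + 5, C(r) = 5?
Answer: 25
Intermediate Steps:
g = 1
q(X, h) = 5 - X² (q(X, h) = 3 - (X*X - 2) = 3 - (X² - 2) = 3 - (-2 + X²) = 3 + (2 - X²) = 5 - X²)
R(S) = 5/4 (R(S) = 5/(5 - 1*1²) = 5/(5 - 1*1) = 5/(5 - 1) = 5/4)
(7 + (-4*R(u(-1)) + 3))² = (7 + (-4*5/4 + 3))² = (7 + (-5 + 3))² = (7 - 2)² = 5² = 25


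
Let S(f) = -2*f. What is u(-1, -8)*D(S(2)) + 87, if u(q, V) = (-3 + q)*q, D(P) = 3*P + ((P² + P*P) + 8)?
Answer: 199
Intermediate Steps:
D(P) = 8 + 2*P² + 3*P (D(P) = 3*P + ((P² + P²) + 8) = 3*P + (2*P² + 8) = 3*P + (8 + 2*P²) = 8 + 2*P² + 3*P)
u(q, V) = q*(-3 + q)
u(-1, -8)*D(S(2)) + 87 = (-(-3 - 1))*(8 + 2*(-2*2)² + 3*(-2*2)) + 87 = (-1*(-4))*(8 + 2*(-4)² + 3*(-4)) + 87 = 4*(8 + 2*16 - 12) + 87 = 4*(8 + 32 - 12) + 87 = 4*28 + 87 = 112 + 87 = 199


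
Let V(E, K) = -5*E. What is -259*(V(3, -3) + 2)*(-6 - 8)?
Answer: -47138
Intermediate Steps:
-259*(V(3, -3) + 2)*(-6 - 8) = -259*(-5*3 + 2)*(-6 - 8) = -259*(-15 + 2)*(-14) = -(-3367)*(-14) = -259*182 = -47138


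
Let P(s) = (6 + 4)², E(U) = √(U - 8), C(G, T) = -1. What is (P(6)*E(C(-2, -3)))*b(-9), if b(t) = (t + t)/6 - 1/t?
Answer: -2600*I/3 ≈ -866.67*I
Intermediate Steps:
E(U) = √(-8 + U)
b(t) = -1/t + t/3 (b(t) = (2*t)*(⅙) - 1/t = t/3 - 1/t = -1/t + t/3)
P(s) = 100 (P(s) = 10² = 100)
(P(6)*E(C(-2, -3)))*b(-9) = (100*√(-8 - 1))*(-1/(-9) + (⅓)*(-9)) = (100*√(-9))*(-1*(-⅑) - 3) = (100*(3*I))*(⅑ - 3) = (300*I)*(-26/9) = -2600*I/3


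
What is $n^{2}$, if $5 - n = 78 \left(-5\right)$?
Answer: $156025$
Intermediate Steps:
$n = 395$ ($n = 5 - 78 \left(-5\right) = 5 - -390 = 5 + 390 = 395$)
$n^{2} = 395^{2} = 156025$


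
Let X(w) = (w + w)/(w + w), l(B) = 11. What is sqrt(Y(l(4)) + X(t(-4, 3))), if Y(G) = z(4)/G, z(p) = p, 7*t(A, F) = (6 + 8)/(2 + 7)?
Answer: sqrt(165)/11 ≈ 1.1677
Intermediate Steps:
t(A, F) = 2/9 (t(A, F) = ((6 + 8)/(2 + 7))/7 = (14/9)/7 = (14*(1/9))/7 = (1/7)*(14/9) = 2/9)
X(w) = 1 (X(w) = (2*w)/((2*w)) = (2*w)*(1/(2*w)) = 1)
Y(G) = 4/G
sqrt(Y(l(4)) + X(t(-4, 3))) = sqrt(4/11 + 1) = sqrt(15/11) = sqrt(165)/11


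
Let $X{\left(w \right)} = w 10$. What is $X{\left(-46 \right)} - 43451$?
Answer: $-43911$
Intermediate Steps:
$X{\left(w \right)} = 10 w$
$X{\left(-46 \right)} - 43451 = 10 \left(-46\right) - 43451 = -460 - 43451 = -43911$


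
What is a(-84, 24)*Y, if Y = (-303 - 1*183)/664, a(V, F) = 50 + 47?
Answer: -23571/332 ≈ -70.997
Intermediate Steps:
a(V, F) = 97
Y = -243/332 (Y = (-303 - 183)*(1/664) = -486*1/664 = -243/332 ≈ -0.73193)
a(-84, 24)*Y = 97*(-243/332) = -23571/332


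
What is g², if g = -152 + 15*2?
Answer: 14884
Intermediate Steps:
g = -122 (g = -152 + 30 = -122)
g² = (-122)² = 14884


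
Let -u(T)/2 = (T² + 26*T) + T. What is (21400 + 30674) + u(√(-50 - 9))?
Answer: 52192 - 54*I*√59 ≈ 52192.0 - 414.78*I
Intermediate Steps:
u(T) = -54*T - 2*T² (u(T) = -2*((T² + 26*T) + T) = -2*(T² + 27*T) = -54*T - 2*T²)
(21400 + 30674) + u(√(-50 - 9)) = (21400 + 30674) - 2*√(-50 - 9)*(27 + √(-50 - 9)) = 52074 - 2*√(-59)*(27 + √(-59)) = 52074 - 2*I*√59*(27 + I*√59)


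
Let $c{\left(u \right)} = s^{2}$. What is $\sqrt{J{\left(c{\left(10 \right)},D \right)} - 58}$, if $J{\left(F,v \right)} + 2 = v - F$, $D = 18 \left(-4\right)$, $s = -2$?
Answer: $2 i \sqrt{34} \approx 11.662 i$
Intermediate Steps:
$D = -72$
$c{\left(u \right)} = 4$ ($c{\left(u \right)} = \left(-2\right)^{2} = 4$)
$J{\left(F,v \right)} = -2 + v - F$ ($J{\left(F,v \right)} = -2 - \left(F - v\right) = -2 + v - F$)
$\sqrt{J{\left(c{\left(10 \right)},D \right)} - 58} = \sqrt{\left(-2 - 72 - 4\right) - 58} = \sqrt{-78 - 58} = \sqrt{-136} = 2 i \sqrt{34}$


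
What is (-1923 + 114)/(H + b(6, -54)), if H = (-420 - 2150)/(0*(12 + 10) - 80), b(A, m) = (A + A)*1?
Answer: -14472/353 ≈ -40.997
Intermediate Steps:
b(A, m) = 2*A (b(A, m) = (2*A)*1 = 2*A)
H = 257/8 (H = -2570/(0*22 - 80) = -2570/(0 - 80) = -2570/(-80) = -2570*(-1/80) = 257/8 ≈ 32.125)
(-1923 + 114)/(H + b(6, -54)) = (-1923 + 114)/(257/8 + 2*6) = -1809/(257/8 + 12) = -1809/353/8 = -1809*8/353 = -14472/353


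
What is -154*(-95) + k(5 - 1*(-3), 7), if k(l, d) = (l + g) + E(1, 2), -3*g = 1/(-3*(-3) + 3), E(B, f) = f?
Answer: 527039/36 ≈ 14640.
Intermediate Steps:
g = -1/36 (g = -1/(3*(-3*(-3) + 3)) = -1/(3*(9 + 3)) = -⅓/12 = -⅓*1/12 = -1/36 ≈ -0.027778)
k(l, d) = 71/36 + l (k(l, d) = (l - 1/36) + 2 = (-1/36 + l) + 2 = 71/36 + l)
-154*(-95) + k(5 - 1*(-3), 7) = -154*(-95) + (71/36 + (5 - 1*(-3))) = 14630 + (71/36 + (5 + 3)) = 14630 + (71/36 + 8) = 14630 + 359/36 = 527039/36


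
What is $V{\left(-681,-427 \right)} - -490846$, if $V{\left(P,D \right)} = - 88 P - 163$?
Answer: $550611$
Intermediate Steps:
$V{\left(P,D \right)} = -163 - 88 P$
$V{\left(-681,-427 \right)} - -490846 = \left(-163 - -59928\right) - -490846 = \left(-163 + 59928\right) + 490846 = 59765 + 490846 = 550611$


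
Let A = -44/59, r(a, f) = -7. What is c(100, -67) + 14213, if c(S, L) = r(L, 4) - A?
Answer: 838198/59 ≈ 14207.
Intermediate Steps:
A = -44/59 (A = -44*1/59 = -44/59 ≈ -0.74576)
c(S, L) = -369/59 (c(S, L) = -7 - 1*(-44/59) = -7 + 44/59 = -369/59)
c(100, -67) + 14213 = -369/59 + 14213 = 838198/59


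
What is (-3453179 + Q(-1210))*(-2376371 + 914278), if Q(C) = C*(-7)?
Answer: 5036484915937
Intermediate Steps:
Q(C) = -7*C
(-3453179 + Q(-1210))*(-2376371 + 914278) = (-3453179 - 7*(-1210))*(-2376371 + 914278) = (-3453179 + 8470)*(-1462093) = -3444709*(-1462093) = 5036484915937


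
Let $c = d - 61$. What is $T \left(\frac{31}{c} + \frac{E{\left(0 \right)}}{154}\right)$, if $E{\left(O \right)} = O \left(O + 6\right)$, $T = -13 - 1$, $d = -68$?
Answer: $\frac{434}{129} \approx 3.3643$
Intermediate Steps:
$T = -14$
$c = -129$ ($c = -68 - 61 = -129$)
$E{\left(O \right)} = O \left(6 + O\right)$
$T \left(\frac{31}{c} + \frac{E{\left(0 \right)}}{154}\right) = - 14 \left(\frac{31}{-129} + \frac{0 \left(6 + 0\right)}{154}\right) = - 14 \left(31 \left(- \frac{1}{129}\right) + 0 \cdot 6 \cdot \frac{1}{154}\right) = - 14 \left(- \frac{31}{129} + 0 \cdot \frac{1}{154}\right) = - 14 \left(- \frac{31}{129} + 0\right) = \left(-14\right) \left(- \frac{31}{129}\right) = \frac{434}{129}$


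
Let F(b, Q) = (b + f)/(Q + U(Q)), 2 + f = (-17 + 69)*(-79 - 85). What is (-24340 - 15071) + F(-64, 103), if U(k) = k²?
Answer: -211089613/5356 ≈ -39412.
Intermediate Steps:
f = -8530 (f = -2 + (-17 + 69)*(-79 - 85) = -2 + 52*(-164) = -2 - 8528 = -8530)
F(b, Q) = (-8530 + b)/(Q + Q²) (F(b, Q) = (b - 8530)/(Q + Q²) = (-8530 + b)/(Q + Q²))
(-24340 - 15071) + F(-64, 103) = (-24340 - 15071) + (-8530 - 64)/(103*(1 + 103)) = -39411 + (1/103)*(-8594)/104 = -39411 + (1/103)*(1/104)*(-8594) = -39411 - 4297/5356 = -211089613/5356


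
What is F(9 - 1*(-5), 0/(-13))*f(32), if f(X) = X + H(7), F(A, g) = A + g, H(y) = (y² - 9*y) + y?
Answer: 350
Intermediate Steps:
H(y) = y² - 8*y
f(X) = -7 + X (f(X) = X + 7*(-8 + 7) = X + 7*(-1) = X - 7 = -7 + X)
F(9 - 1*(-5), 0/(-13))*f(32) = ((9 - 1*(-5)) + 0/(-13))*(-7 + 32) = ((9 + 5) + 0*(-1/13))*25 = (14 + 0)*25 = 14*25 = 350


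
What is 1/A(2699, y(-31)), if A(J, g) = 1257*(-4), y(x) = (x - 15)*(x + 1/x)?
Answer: -1/5028 ≈ -0.00019889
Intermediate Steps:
y(x) = (-15 + x)*(x + 1/x)
A(J, g) = -5028
1/A(2699, y(-31)) = 1/(-5028) = -1/5028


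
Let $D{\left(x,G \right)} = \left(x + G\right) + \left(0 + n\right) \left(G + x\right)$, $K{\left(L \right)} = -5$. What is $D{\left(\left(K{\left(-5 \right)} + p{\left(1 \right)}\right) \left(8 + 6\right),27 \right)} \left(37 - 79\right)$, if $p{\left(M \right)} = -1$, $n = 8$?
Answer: $21546$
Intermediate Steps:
$D{\left(x,G \right)} = 9 G + 9 x$ ($D{\left(x,G \right)} = \left(x + G\right) + \left(0 + 8\right) \left(G + x\right) = \left(G + x\right) + 8 \left(G + x\right) = \left(G + x\right) + \left(8 G + 8 x\right) = 9 G + 9 x$)
$D{\left(\left(K{\left(-5 \right)} + p{\left(1 \right)}\right) \left(8 + 6\right),27 \right)} \left(37 - 79\right) = \left(9 \cdot 27 + 9 \left(-5 - 1\right) \left(8 + 6\right)\right) \left(37 - 79\right) = \left(243 + 9 \left(\left(-6\right) 14\right)\right) \left(-42\right) = \left(243 + 9 \left(-84\right)\right) \left(-42\right) = \left(243 - 756\right) \left(-42\right) = \left(-513\right) \left(-42\right) = 21546$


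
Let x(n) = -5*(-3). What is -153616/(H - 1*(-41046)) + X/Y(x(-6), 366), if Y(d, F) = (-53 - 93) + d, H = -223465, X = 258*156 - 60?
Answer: -761476/2489 ≈ -305.94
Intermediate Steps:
x(n) = 15
X = 40188 (X = 40248 - 60 = 40188)
Y(d, F) = -146 + d
-153616/(H - 1*(-41046)) + X/Y(x(-6), 366) = -153616/(-223465 - 1*(-41046)) + 40188/(-146 + 15) = -153616/(-223465 + 41046) + 40188/(-131) = -153616/(-182419) + 40188*(-1/131) = -153616*(-1/182419) - 40188/131 = 16/19 - 40188/131 = -761476/2489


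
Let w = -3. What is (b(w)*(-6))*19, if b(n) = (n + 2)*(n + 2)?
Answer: -114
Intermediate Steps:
b(n) = (2 + n)² (b(n) = (2 + n)*(2 + n) = (2 + n)²)
(b(w)*(-6))*19 = ((2 - 3)²*(-6))*19 = ((-1)²*(-6))*19 = (1*(-6))*19 = -6*19 = -114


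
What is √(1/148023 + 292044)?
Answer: √710991129576811/49341 ≈ 540.41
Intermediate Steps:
√(1/148023 + 292044) = √(43229229013/148023) = √710991129576811/49341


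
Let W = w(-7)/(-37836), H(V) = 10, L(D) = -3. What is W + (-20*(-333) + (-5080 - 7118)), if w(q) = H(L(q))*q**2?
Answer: -104768129/18918 ≈ -5538.0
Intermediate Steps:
w(q) = 10*q**2
W = -245/18918 (W = (10*(-7)**2)/(-37836) = (10*49)*(-1/37836) = 490*(-1/37836) = -245/18918 ≈ -0.012951)
W + (-20*(-333) + (-5080 - 7118)) = -245/18918 + (-20*(-333) + (-5080 - 7118)) = -245/18918 + (6660 - 12198) = -245/18918 - 5538 = -104768129/18918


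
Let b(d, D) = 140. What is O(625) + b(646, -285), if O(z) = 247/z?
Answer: 87747/625 ≈ 140.40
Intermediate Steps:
O(625) + b(646, -285) = 247/625 + 140 = 87747/625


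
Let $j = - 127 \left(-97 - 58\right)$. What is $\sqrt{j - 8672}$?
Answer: $\sqrt{11013} \approx 104.94$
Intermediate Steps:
$j = 19685$ ($j = \left(-127\right) \left(-155\right) = 19685$)
$\sqrt{j - 8672} = \sqrt{19685 - 8672} = \sqrt{11013}$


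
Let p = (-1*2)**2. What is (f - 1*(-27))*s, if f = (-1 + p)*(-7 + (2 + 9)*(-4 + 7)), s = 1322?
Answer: 138810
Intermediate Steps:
p = 4 (p = (-2)**2 = 4)
f = 78 (f = (-1 + 4)*(-7 + (2 + 9)*(-4 + 7)) = 3*(-7 + 11*3) = 3*(-7 + 33) = 3*26 = 78)
(f - 1*(-27))*s = (78 - 1*(-27))*1322 = (78 + 27)*1322 = 105*1322 = 138810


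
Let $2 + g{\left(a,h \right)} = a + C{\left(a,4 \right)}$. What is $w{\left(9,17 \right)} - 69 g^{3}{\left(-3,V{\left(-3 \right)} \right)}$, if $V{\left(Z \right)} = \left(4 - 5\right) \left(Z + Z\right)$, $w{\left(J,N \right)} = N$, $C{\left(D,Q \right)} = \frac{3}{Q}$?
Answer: $\frac{340085}{64} \approx 5313.8$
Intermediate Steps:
$V{\left(Z \right)} = - 2 Z$
$g{\left(a,h \right)} = - \frac{5}{4} + a$ ($g{\left(a,h \right)} = -2 + \left(a + \frac{3}{4}\right) = -2 + \left(\frac{3}{4} + a\right) = - \frac{5}{4} + a$)
$w{\left(9,17 \right)} - 69 g^{3}{\left(-3,V{\left(-3 \right)} \right)} = 17 - 69 \left(- \frac{5}{4} - 3\right)^{3} = 17 - 69 \left(- \frac{17}{4}\right)^{3} = 17 - - \frac{338997}{64} = 17 + \frac{338997}{64} = \frac{340085}{64}$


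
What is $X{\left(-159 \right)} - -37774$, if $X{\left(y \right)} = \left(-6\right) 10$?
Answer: $37714$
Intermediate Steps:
$X{\left(y \right)} = -60$
$X{\left(-159 \right)} - -37774 = -60 - -37774 = -60 + 37774 = 37714$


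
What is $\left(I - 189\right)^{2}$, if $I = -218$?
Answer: $165649$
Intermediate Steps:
$\left(I - 189\right)^{2} = \left(-218 - 189\right)^{2} = \left(-407\right)^{2} = 165649$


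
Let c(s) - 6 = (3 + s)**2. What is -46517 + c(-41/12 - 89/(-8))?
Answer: -26724287/576 ≈ -46396.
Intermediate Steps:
c(s) = 6 + (3 + s)**2
-46517 + c(-41/12 - 89/(-8)) = -46517 + (6 + (3 + (-41/12 - 89/(-8)))**2) = -46517 + (6 + (3 + (-41*1/12 - 89*(-1/8)))**2) = -46517 + (6 + (3 + (-41/12 + 89/8))**2) = -46517 + (6 + (3 + 185/24)**2) = -46517 + (6 + (257/24)**2) = -46517 + (6 + 66049/576) = -46517 + 69505/576 = -26724287/576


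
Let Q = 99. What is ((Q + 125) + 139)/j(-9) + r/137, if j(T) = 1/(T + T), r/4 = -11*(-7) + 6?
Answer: -894826/137 ≈ -6531.6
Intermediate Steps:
r = 332 (r = 4*(-11*(-7) + 6) = 4*(77 + 6) = 4*83 = 332)
j(T) = 1/(2*T)
((Q + 125) + 139)/j(-9) + r/137 = ((99 + 125) + 139)/(((1/2)/(-9))) + 332/137 = (224 + 139)/(((1/2)*(-1/9))) + 332*(1/137) = 363/(-1/18) + 332/137 = 363*(-18) + 332/137 = -6534 + 332/137 = -894826/137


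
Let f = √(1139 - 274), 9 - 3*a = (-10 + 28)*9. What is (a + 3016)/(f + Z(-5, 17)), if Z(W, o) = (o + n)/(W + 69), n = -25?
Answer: 23720/55359 + 189760*√865/55359 ≈ 101.24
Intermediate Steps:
a = -51 (a = 3 - (-10 + 28)*9/3 = 3 - 6*9 = 3 - ⅓*162 = 3 - 54 = -51)
Z(W, o) = (-25 + o)/(69 + W) (Z(W, o) = (o - 25)/(W + 69) = (-25 + o)/(69 + W))
f = √865 ≈ 29.411
(a + 3016)/(f + Z(-5, 17)) = (-51 + 3016)/(√865 + (-25 + 17)/(69 - 5)) = 2965/(√865 - 8/64) = 2965/(√865 + (1/64)*(-8)) = 2965/(√865 - ⅛) = 2965/(-⅛ + √865)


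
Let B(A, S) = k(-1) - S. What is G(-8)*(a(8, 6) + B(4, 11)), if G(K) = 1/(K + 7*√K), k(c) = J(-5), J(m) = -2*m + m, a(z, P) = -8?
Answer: 14/57 + 49*I*√2/114 ≈ 0.24561 + 0.60786*I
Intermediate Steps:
J(m) = -m
k(c) = 5 (k(c) = -1*(-5) = 5)
B(A, S) = 5 - S
G(-8)*(a(8, 6) + B(4, 11)) = (-8 + (5 - 1*11))/(-8 + 7*√(-8)) = (-8 + (5 - 11))/(-8 + 7*(2*I*√2)) = (-8 - 6)/(-8 + 14*I*√2) = -14/(-8 + 14*I*√2)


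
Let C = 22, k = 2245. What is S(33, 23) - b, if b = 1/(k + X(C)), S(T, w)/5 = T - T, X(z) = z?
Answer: -1/2267 ≈ -0.00044111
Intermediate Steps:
S(T, w) = 0 (S(T, w) = 5*(T - T) = 5*0 = 0)
b = 1/2267 (b = 1/(2245 + 22) = 1/2267 ≈ 0.00044111)
S(33, 23) - b = 0 - 1*1/2267 = 0 - 1/2267 = -1/2267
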